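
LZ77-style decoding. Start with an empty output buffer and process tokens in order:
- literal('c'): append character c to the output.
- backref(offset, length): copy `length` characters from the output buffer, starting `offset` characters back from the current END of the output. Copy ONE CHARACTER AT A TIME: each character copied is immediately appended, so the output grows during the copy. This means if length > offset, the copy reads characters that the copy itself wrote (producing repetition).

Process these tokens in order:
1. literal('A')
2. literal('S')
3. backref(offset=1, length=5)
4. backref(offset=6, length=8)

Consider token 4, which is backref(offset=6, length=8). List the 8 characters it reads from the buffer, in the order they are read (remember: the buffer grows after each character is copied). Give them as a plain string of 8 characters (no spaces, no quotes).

Answer: SSSSSSSS

Derivation:
Token 1: literal('A'). Output: "A"
Token 2: literal('S'). Output: "AS"
Token 3: backref(off=1, len=5) (overlapping!). Copied 'SSSSS' from pos 1. Output: "ASSSSSS"
Token 4: backref(off=6, len=8). Buffer before: "ASSSSSS" (len 7)
  byte 1: read out[1]='S', append. Buffer now: "ASSSSSSS"
  byte 2: read out[2]='S', append. Buffer now: "ASSSSSSSS"
  byte 3: read out[3]='S', append. Buffer now: "ASSSSSSSSS"
  byte 4: read out[4]='S', append. Buffer now: "ASSSSSSSSSS"
  byte 5: read out[5]='S', append. Buffer now: "ASSSSSSSSSSS"
  byte 6: read out[6]='S', append. Buffer now: "ASSSSSSSSSSSS"
  byte 7: read out[7]='S', append. Buffer now: "ASSSSSSSSSSSSS"
  byte 8: read out[8]='S', append. Buffer now: "ASSSSSSSSSSSSSS"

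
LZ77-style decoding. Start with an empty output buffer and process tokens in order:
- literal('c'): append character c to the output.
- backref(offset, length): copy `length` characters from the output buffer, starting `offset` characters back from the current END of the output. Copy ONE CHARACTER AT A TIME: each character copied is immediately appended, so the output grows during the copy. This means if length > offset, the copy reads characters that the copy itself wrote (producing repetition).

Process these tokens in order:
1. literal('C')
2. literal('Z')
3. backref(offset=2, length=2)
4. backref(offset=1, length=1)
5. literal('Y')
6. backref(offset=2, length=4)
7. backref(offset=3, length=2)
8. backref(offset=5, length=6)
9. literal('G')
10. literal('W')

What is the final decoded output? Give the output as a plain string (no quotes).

Answer: CZCZZYZYZYYZYZYYZYGW

Derivation:
Token 1: literal('C'). Output: "C"
Token 2: literal('Z'). Output: "CZ"
Token 3: backref(off=2, len=2). Copied 'CZ' from pos 0. Output: "CZCZ"
Token 4: backref(off=1, len=1). Copied 'Z' from pos 3. Output: "CZCZZ"
Token 5: literal('Y'). Output: "CZCZZY"
Token 6: backref(off=2, len=4) (overlapping!). Copied 'ZYZY' from pos 4. Output: "CZCZZYZYZY"
Token 7: backref(off=3, len=2). Copied 'YZ' from pos 7. Output: "CZCZZYZYZYYZ"
Token 8: backref(off=5, len=6) (overlapping!). Copied 'YZYYZY' from pos 7. Output: "CZCZZYZYZYYZYZYYZY"
Token 9: literal('G'). Output: "CZCZZYZYZYYZYZYYZYG"
Token 10: literal('W'). Output: "CZCZZYZYZYYZYZYYZYGW"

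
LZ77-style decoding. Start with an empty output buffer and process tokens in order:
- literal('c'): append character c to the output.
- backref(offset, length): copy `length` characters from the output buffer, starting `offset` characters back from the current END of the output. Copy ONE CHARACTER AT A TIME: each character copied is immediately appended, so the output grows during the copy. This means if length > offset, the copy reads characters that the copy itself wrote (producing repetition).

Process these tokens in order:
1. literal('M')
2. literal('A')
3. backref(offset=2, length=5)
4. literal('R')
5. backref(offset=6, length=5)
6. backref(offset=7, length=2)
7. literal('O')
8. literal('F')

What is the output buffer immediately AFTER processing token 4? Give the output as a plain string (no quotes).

Token 1: literal('M'). Output: "M"
Token 2: literal('A'). Output: "MA"
Token 3: backref(off=2, len=5) (overlapping!). Copied 'MAMAM' from pos 0. Output: "MAMAMAM"
Token 4: literal('R'). Output: "MAMAMAMR"

Answer: MAMAMAMR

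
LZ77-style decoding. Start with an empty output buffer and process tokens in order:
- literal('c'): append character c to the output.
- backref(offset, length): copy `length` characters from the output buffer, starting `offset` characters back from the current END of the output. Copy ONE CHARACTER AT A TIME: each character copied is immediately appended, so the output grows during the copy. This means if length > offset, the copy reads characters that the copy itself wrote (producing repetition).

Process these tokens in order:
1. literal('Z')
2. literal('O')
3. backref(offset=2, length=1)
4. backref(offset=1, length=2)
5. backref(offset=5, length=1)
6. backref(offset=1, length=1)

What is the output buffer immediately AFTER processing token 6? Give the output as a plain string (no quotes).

Answer: ZOZZZZZ

Derivation:
Token 1: literal('Z'). Output: "Z"
Token 2: literal('O'). Output: "ZO"
Token 3: backref(off=2, len=1). Copied 'Z' from pos 0. Output: "ZOZ"
Token 4: backref(off=1, len=2) (overlapping!). Copied 'ZZ' from pos 2. Output: "ZOZZZ"
Token 5: backref(off=5, len=1). Copied 'Z' from pos 0. Output: "ZOZZZZ"
Token 6: backref(off=1, len=1). Copied 'Z' from pos 5. Output: "ZOZZZZZ"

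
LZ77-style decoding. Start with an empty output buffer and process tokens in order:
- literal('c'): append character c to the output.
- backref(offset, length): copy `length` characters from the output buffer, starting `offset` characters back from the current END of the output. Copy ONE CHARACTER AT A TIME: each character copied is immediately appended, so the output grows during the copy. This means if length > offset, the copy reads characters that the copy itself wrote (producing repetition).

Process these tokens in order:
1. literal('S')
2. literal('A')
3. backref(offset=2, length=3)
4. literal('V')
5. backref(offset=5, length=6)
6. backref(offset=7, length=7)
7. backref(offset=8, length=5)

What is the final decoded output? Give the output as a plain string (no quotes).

Answer: SASASVASASVAVASASVAAVASA

Derivation:
Token 1: literal('S'). Output: "S"
Token 2: literal('A'). Output: "SA"
Token 3: backref(off=2, len=3) (overlapping!). Copied 'SAS' from pos 0. Output: "SASAS"
Token 4: literal('V'). Output: "SASASV"
Token 5: backref(off=5, len=6) (overlapping!). Copied 'ASASVA' from pos 1. Output: "SASASVASASVA"
Token 6: backref(off=7, len=7). Copied 'VASASVA' from pos 5. Output: "SASASVASASVAVASASVA"
Token 7: backref(off=8, len=5). Copied 'AVASA' from pos 11. Output: "SASASVASASVAVASASVAAVASA"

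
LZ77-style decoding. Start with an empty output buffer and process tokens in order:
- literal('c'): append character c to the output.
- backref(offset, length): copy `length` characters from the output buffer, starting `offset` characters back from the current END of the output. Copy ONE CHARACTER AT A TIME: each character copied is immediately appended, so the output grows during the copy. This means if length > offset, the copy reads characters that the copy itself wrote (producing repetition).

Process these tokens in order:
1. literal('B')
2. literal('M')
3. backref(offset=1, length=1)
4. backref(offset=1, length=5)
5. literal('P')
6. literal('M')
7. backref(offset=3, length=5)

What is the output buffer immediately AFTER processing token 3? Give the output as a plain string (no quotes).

Token 1: literal('B'). Output: "B"
Token 2: literal('M'). Output: "BM"
Token 3: backref(off=1, len=1). Copied 'M' from pos 1. Output: "BMM"

Answer: BMM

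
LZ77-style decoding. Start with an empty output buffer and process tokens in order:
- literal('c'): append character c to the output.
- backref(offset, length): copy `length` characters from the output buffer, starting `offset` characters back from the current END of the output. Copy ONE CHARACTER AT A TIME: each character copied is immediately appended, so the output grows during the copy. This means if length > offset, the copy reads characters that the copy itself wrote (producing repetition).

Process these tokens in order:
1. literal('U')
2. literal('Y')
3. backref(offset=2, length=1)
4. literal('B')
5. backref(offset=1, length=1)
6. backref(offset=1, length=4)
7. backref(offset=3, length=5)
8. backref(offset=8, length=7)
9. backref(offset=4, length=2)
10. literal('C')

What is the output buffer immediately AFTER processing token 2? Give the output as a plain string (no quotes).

Answer: UY

Derivation:
Token 1: literal('U'). Output: "U"
Token 2: literal('Y'). Output: "UY"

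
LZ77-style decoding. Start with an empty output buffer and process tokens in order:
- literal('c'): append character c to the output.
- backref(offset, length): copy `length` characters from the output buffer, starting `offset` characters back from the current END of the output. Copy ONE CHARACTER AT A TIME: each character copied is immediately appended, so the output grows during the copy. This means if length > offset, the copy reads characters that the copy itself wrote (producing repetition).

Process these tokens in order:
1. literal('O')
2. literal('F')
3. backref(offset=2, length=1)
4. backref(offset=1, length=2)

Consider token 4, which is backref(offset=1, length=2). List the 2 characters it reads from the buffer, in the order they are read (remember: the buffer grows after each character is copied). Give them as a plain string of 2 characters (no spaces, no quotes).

Answer: OO

Derivation:
Token 1: literal('O'). Output: "O"
Token 2: literal('F'). Output: "OF"
Token 3: backref(off=2, len=1). Copied 'O' from pos 0. Output: "OFO"
Token 4: backref(off=1, len=2). Buffer before: "OFO" (len 3)
  byte 1: read out[2]='O', append. Buffer now: "OFOO"
  byte 2: read out[3]='O', append. Buffer now: "OFOOO"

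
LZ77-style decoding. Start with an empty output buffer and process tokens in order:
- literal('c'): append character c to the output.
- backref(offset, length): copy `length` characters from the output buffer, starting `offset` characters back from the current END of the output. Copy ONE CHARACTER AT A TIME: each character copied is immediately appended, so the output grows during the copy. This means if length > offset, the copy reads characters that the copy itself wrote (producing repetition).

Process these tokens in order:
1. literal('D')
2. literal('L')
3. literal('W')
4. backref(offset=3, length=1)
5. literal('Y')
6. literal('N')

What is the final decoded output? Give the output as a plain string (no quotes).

Token 1: literal('D'). Output: "D"
Token 2: literal('L'). Output: "DL"
Token 3: literal('W'). Output: "DLW"
Token 4: backref(off=3, len=1). Copied 'D' from pos 0. Output: "DLWD"
Token 5: literal('Y'). Output: "DLWDY"
Token 6: literal('N'). Output: "DLWDYN"

Answer: DLWDYN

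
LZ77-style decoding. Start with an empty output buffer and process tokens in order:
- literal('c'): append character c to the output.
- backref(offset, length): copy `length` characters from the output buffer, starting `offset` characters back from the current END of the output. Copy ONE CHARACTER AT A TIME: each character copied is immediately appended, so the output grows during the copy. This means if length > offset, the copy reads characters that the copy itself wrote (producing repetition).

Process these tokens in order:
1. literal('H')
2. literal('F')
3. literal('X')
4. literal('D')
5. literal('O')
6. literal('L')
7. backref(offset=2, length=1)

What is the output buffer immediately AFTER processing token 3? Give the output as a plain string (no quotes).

Token 1: literal('H'). Output: "H"
Token 2: literal('F'). Output: "HF"
Token 3: literal('X'). Output: "HFX"

Answer: HFX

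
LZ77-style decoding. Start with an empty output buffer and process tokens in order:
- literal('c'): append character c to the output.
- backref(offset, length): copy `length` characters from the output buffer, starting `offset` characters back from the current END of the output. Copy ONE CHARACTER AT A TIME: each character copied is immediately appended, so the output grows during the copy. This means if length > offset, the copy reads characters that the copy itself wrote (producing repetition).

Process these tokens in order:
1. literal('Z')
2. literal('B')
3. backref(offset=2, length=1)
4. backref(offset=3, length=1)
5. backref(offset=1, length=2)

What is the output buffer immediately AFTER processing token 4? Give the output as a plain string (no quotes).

Token 1: literal('Z'). Output: "Z"
Token 2: literal('B'). Output: "ZB"
Token 3: backref(off=2, len=1). Copied 'Z' from pos 0. Output: "ZBZ"
Token 4: backref(off=3, len=1). Copied 'Z' from pos 0. Output: "ZBZZ"

Answer: ZBZZ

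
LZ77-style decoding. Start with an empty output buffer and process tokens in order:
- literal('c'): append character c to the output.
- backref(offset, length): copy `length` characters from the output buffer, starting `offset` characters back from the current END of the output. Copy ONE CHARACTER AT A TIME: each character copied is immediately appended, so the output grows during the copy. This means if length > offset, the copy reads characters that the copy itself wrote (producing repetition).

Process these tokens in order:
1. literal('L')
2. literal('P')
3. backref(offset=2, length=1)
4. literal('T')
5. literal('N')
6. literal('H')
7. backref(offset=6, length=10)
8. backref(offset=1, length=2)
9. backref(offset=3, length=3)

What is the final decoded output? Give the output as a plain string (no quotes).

Answer: LPLTNHLPLTNHLPLTTTTTT

Derivation:
Token 1: literal('L'). Output: "L"
Token 2: literal('P'). Output: "LP"
Token 3: backref(off=2, len=1). Copied 'L' from pos 0. Output: "LPL"
Token 4: literal('T'). Output: "LPLT"
Token 5: literal('N'). Output: "LPLTN"
Token 6: literal('H'). Output: "LPLTNH"
Token 7: backref(off=6, len=10) (overlapping!). Copied 'LPLTNHLPLT' from pos 0. Output: "LPLTNHLPLTNHLPLT"
Token 8: backref(off=1, len=2) (overlapping!). Copied 'TT' from pos 15. Output: "LPLTNHLPLTNHLPLTTT"
Token 9: backref(off=3, len=3). Copied 'TTT' from pos 15. Output: "LPLTNHLPLTNHLPLTTTTTT"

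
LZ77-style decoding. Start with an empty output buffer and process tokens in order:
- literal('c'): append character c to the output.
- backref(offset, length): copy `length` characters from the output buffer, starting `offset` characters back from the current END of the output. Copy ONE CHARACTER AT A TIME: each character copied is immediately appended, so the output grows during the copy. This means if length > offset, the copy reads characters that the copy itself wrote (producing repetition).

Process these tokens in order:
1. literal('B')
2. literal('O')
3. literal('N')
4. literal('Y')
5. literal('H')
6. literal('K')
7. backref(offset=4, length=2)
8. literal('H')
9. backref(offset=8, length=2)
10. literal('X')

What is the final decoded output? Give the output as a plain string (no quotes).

Answer: BONYHKNYHONX

Derivation:
Token 1: literal('B'). Output: "B"
Token 2: literal('O'). Output: "BO"
Token 3: literal('N'). Output: "BON"
Token 4: literal('Y'). Output: "BONY"
Token 5: literal('H'). Output: "BONYH"
Token 6: literal('K'). Output: "BONYHK"
Token 7: backref(off=4, len=2). Copied 'NY' from pos 2. Output: "BONYHKNY"
Token 8: literal('H'). Output: "BONYHKNYH"
Token 9: backref(off=8, len=2). Copied 'ON' from pos 1. Output: "BONYHKNYHON"
Token 10: literal('X'). Output: "BONYHKNYHONX"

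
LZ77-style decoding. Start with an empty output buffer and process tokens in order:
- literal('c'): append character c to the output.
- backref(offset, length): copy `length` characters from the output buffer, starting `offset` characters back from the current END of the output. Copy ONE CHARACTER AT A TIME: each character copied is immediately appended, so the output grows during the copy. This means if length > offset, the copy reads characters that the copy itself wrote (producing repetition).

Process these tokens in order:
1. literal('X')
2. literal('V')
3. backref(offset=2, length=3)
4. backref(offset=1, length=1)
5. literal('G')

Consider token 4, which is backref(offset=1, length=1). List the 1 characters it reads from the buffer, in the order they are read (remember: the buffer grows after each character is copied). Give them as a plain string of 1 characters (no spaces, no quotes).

Token 1: literal('X'). Output: "X"
Token 2: literal('V'). Output: "XV"
Token 3: backref(off=2, len=3) (overlapping!). Copied 'XVX' from pos 0. Output: "XVXVX"
Token 4: backref(off=1, len=1). Buffer before: "XVXVX" (len 5)
  byte 1: read out[4]='X', append. Buffer now: "XVXVXX"

Answer: X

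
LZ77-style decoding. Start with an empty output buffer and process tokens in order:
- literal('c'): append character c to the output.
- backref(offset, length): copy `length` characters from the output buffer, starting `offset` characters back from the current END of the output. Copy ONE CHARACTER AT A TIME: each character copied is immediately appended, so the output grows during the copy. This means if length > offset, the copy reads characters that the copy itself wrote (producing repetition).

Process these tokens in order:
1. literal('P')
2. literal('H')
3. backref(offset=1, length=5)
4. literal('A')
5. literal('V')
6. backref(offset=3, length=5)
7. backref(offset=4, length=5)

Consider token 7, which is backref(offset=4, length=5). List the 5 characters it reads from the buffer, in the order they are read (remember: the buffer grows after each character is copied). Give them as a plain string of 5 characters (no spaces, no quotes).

Token 1: literal('P'). Output: "P"
Token 2: literal('H'). Output: "PH"
Token 3: backref(off=1, len=5) (overlapping!). Copied 'HHHHH' from pos 1. Output: "PHHHHHH"
Token 4: literal('A'). Output: "PHHHHHHA"
Token 5: literal('V'). Output: "PHHHHHHAV"
Token 6: backref(off=3, len=5) (overlapping!). Copied 'HAVHA' from pos 6. Output: "PHHHHHHAVHAVHA"
Token 7: backref(off=4, len=5). Buffer before: "PHHHHHHAVHAVHA" (len 14)
  byte 1: read out[10]='A', append. Buffer now: "PHHHHHHAVHAVHAA"
  byte 2: read out[11]='V', append. Buffer now: "PHHHHHHAVHAVHAAV"
  byte 3: read out[12]='H', append. Buffer now: "PHHHHHHAVHAVHAAVH"
  byte 4: read out[13]='A', append. Buffer now: "PHHHHHHAVHAVHAAVHA"
  byte 5: read out[14]='A', append. Buffer now: "PHHHHHHAVHAVHAAVHAA"

Answer: AVHAA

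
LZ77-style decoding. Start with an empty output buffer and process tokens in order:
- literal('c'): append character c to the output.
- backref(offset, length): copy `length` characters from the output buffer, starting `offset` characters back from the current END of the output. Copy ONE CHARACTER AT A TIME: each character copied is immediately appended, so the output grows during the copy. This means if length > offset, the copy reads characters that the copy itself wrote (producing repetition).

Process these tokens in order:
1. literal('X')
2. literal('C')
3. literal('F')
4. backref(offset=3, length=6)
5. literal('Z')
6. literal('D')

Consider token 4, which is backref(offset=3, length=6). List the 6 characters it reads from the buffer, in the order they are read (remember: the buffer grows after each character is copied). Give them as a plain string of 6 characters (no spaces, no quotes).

Answer: XCFXCF

Derivation:
Token 1: literal('X'). Output: "X"
Token 2: literal('C'). Output: "XC"
Token 3: literal('F'). Output: "XCF"
Token 4: backref(off=3, len=6). Buffer before: "XCF" (len 3)
  byte 1: read out[0]='X', append. Buffer now: "XCFX"
  byte 2: read out[1]='C', append. Buffer now: "XCFXC"
  byte 3: read out[2]='F', append. Buffer now: "XCFXCF"
  byte 4: read out[3]='X', append. Buffer now: "XCFXCFX"
  byte 5: read out[4]='C', append. Buffer now: "XCFXCFXC"
  byte 6: read out[5]='F', append. Buffer now: "XCFXCFXCF"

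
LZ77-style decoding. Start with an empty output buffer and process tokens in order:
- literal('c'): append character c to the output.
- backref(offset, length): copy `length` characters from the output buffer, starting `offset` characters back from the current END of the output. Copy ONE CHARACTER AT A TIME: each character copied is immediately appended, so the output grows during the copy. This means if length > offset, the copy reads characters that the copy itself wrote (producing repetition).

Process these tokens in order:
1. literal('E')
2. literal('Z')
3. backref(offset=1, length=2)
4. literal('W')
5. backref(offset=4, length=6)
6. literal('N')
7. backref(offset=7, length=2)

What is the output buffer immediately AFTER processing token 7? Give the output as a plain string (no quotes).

Token 1: literal('E'). Output: "E"
Token 2: literal('Z'). Output: "EZ"
Token 3: backref(off=1, len=2) (overlapping!). Copied 'ZZ' from pos 1. Output: "EZZZ"
Token 4: literal('W'). Output: "EZZZW"
Token 5: backref(off=4, len=6) (overlapping!). Copied 'ZZZWZZ' from pos 1. Output: "EZZZWZZZWZZ"
Token 6: literal('N'). Output: "EZZZWZZZWZZN"
Token 7: backref(off=7, len=2). Copied 'ZZ' from pos 5. Output: "EZZZWZZZWZZNZZ"

Answer: EZZZWZZZWZZNZZ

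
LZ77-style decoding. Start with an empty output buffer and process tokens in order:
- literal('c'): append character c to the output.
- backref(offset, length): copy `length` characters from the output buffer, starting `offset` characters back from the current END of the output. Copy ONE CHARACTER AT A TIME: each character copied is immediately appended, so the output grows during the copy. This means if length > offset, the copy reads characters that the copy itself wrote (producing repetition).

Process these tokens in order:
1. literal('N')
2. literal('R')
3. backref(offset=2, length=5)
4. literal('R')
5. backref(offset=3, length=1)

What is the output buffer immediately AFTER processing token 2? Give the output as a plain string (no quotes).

Answer: NR

Derivation:
Token 1: literal('N'). Output: "N"
Token 2: literal('R'). Output: "NR"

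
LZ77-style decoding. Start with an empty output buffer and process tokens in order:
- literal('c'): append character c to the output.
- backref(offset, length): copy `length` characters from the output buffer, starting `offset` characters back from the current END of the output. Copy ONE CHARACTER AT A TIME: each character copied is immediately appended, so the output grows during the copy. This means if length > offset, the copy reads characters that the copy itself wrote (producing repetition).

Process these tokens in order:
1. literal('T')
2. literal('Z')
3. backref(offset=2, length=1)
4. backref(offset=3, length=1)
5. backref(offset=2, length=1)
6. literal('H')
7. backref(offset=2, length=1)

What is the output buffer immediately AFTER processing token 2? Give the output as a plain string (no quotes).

Token 1: literal('T'). Output: "T"
Token 2: literal('Z'). Output: "TZ"

Answer: TZ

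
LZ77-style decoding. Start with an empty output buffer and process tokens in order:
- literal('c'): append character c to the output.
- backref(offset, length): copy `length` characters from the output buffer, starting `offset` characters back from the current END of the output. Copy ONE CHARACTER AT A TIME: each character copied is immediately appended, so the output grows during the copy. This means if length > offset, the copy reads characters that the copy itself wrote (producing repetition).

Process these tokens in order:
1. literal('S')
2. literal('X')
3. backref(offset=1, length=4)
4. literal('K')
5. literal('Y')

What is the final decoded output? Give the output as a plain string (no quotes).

Answer: SXXXXXKY

Derivation:
Token 1: literal('S'). Output: "S"
Token 2: literal('X'). Output: "SX"
Token 3: backref(off=1, len=4) (overlapping!). Copied 'XXXX' from pos 1. Output: "SXXXXX"
Token 4: literal('K'). Output: "SXXXXXK"
Token 5: literal('Y'). Output: "SXXXXXKY"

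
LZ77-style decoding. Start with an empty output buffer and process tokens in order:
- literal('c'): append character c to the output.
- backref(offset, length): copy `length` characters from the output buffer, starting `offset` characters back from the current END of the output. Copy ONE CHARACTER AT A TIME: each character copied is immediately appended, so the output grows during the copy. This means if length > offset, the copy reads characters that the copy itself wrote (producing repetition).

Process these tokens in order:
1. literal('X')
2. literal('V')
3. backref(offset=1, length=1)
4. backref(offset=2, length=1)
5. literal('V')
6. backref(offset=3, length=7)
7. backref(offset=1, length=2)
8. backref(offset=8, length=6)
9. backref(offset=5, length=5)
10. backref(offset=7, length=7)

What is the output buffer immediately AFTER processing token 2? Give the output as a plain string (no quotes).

Token 1: literal('X'). Output: "X"
Token 2: literal('V'). Output: "XV"

Answer: XV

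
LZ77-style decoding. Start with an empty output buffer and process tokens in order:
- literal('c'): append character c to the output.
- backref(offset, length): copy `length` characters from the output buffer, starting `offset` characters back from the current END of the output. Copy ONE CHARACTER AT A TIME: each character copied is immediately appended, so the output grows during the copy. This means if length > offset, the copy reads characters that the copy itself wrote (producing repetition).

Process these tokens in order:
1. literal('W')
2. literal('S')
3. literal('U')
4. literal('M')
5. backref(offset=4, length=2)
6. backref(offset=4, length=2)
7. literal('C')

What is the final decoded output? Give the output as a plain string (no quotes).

Answer: WSUMWSUMC

Derivation:
Token 1: literal('W'). Output: "W"
Token 2: literal('S'). Output: "WS"
Token 3: literal('U'). Output: "WSU"
Token 4: literal('M'). Output: "WSUM"
Token 5: backref(off=4, len=2). Copied 'WS' from pos 0. Output: "WSUMWS"
Token 6: backref(off=4, len=2). Copied 'UM' from pos 2. Output: "WSUMWSUM"
Token 7: literal('C'). Output: "WSUMWSUMC"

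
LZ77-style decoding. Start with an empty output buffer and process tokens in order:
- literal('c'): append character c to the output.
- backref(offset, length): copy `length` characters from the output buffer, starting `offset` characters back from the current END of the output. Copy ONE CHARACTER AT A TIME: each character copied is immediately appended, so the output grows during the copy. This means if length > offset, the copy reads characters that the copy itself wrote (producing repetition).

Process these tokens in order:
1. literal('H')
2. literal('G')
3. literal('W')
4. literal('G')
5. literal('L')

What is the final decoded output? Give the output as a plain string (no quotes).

Answer: HGWGL

Derivation:
Token 1: literal('H'). Output: "H"
Token 2: literal('G'). Output: "HG"
Token 3: literal('W'). Output: "HGW"
Token 4: literal('G'). Output: "HGWG"
Token 5: literal('L'). Output: "HGWGL"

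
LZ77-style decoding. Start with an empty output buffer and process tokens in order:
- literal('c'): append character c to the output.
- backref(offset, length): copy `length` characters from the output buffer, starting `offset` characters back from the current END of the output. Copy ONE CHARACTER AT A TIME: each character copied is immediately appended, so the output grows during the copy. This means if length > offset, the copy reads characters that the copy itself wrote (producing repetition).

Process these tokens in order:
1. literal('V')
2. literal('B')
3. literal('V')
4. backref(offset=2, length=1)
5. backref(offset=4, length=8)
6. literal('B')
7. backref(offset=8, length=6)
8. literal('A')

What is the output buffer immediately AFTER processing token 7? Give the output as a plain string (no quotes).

Answer: VBVBVBVBVBVBBBVBVBV

Derivation:
Token 1: literal('V'). Output: "V"
Token 2: literal('B'). Output: "VB"
Token 3: literal('V'). Output: "VBV"
Token 4: backref(off=2, len=1). Copied 'B' from pos 1. Output: "VBVB"
Token 5: backref(off=4, len=8) (overlapping!). Copied 'VBVBVBVB' from pos 0. Output: "VBVBVBVBVBVB"
Token 6: literal('B'). Output: "VBVBVBVBVBVBB"
Token 7: backref(off=8, len=6). Copied 'BVBVBV' from pos 5. Output: "VBVBVBVBVBVBBBVBVBV"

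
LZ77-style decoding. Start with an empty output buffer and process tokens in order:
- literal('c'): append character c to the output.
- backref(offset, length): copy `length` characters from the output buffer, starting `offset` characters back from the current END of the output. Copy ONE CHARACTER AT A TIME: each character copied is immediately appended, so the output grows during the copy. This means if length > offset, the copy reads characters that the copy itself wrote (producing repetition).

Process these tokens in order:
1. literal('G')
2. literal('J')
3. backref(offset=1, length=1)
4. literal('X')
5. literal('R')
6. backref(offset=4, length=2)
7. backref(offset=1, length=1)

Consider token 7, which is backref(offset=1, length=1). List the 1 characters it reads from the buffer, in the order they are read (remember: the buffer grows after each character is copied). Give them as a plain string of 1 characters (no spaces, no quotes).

Answer: J

Derivation:
Token 1: literal('G'). Output: "G"
Token 2: literal('J'). Output: "GJ"
Token 3: backref(off=1, len=1). Copied 'J' from pos 1. Output: "GJJ"
Token 4: literal('X'). Output: "GJJX"
Token 5: literal('R'). Output: "GJJXR"
Token 6: backref(off=4, len=2). Copied 'JJ' from pos 1. Output: "GJJXRJJ"
Token 7: backref(off=1, len=1). Buffer before: "GJJXRJJ" (len 7)
  byte 1: read out[6]='J', append. Buffer now: "GJJXRJJJ"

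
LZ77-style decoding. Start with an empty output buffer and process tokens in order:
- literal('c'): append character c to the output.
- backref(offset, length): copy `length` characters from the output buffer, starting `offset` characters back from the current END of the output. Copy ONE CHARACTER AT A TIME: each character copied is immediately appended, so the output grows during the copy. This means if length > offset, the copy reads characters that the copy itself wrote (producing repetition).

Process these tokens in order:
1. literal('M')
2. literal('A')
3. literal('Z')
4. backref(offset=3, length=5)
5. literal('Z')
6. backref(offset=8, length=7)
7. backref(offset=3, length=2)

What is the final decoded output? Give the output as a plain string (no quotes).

Answer: MAZMAZMAZAZMAZMAZM

Derivation:
Token 1: literal('M'). Output: "M"
Token 2: literal('A'). Output: "MA"
Token 3: literal('Z'). Output: "MAZ"
Token 4: backref(off=3, len=5) (overlapping!). Copied 'MAZMA' from pos 0. Output: "MAZMAZMA"
Token 5: literal('Z'). Output: "MAZMAZMAZ"
Token 6: backref(off=8, len=7). Copied 'AZMAZMA' from pos 1. Output: "MAZMAZMAZAZMAZMA"
Token 7: backref(off=3, len=2). Copied 'ZM' from pos 13. Output: "MAZMAZMAZAZMAZMAZM"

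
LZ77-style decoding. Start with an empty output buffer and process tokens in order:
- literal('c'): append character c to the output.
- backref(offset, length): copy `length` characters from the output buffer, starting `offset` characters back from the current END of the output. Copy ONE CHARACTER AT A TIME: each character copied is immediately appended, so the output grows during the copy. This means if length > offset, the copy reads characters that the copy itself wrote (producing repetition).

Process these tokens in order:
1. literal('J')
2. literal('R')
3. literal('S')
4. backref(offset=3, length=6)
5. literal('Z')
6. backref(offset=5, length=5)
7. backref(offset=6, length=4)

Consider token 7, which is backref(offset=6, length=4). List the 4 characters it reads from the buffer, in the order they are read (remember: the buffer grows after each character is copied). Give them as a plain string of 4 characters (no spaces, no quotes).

Answer: ZSJR

Derivation:
Token 1: literal('J'). Output: "J"
Token 2: literal('R'). Output: "JR"
Token 3: literal('S'). Output: "JRS"
Token 4: backref(off=3, len=6) (overlapping!). Copied 'JRSJRS' from pos 0. Output: "JRSJRSJRS"
Token 5: literal('Z'). Output: "JRSJRSJRSZ"
Token 6: backref(off=5, len=5). Copied 'SJRSZ' from pos 5. Output: "JRSJRSJRSZSJRSZ"
Token 7: backref(off=6, len=4). Buffer before: "JRSJRSJRSZSJRSZ" (len 15)
  byte 1: read out[9]='Z', append. Buffer now: "JRSJRSJRSZSJRSZZ"
  byte 2: read out[10]='S', append. Buffer now: "JRSJRSJRSZSJRSZZS"
  byte 3: read out[11]='J', append. Buffer now: "JRSJRSJRSZSJRSZZSJ"
  byte 4: read out[12]='R', append. Buffer now: "JRSJRSJRSZSJRSZZSJR"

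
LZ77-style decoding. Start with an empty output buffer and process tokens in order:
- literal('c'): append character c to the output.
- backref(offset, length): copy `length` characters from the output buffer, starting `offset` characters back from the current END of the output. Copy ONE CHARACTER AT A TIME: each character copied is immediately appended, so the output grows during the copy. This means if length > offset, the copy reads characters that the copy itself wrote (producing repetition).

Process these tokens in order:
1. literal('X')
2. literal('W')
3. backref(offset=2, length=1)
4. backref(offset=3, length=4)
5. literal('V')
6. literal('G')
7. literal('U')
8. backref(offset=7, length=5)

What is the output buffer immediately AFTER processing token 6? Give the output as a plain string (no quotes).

Answer: XWXXWXXVG

Derivation:
Token 1: literal('X'). Output: "X"
Token 2: literal('W'). Output: "XW"
Token 3: backref(off=2, len=1). Copied 'X' from pos 0. Output: "XWX"
Token 4: backref(off=3, len=4) (overlapping!). Copied 'XWXX' from pos 0. Output: "XWXXWXX"
Token 5: literal('V'). Output: "XWXXWXXV"
Token 6: literal('G'). Output: "XWXXWXXVG"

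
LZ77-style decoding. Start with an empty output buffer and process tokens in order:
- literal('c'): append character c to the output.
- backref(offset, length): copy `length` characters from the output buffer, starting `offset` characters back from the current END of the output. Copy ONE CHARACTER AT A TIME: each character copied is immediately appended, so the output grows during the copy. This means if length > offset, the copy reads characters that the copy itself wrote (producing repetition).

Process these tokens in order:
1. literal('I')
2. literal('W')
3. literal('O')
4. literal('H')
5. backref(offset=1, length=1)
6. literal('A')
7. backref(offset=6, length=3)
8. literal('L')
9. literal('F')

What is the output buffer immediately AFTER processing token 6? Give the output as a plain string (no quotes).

Token 1: literal('I'). Output: "I"
Token 2: literal('W'). Output: "IW"
Token 3: literal('O'). Output: "IWO"
Token 4: literal('H'). Output: "IWOH"
Token 5: backref(off=1, len=1). Copied 'H' from pos 3. Output: "IWOHH"
Token 6: literal('A'). Output: "IWOHHA"

Answer: IWOHHA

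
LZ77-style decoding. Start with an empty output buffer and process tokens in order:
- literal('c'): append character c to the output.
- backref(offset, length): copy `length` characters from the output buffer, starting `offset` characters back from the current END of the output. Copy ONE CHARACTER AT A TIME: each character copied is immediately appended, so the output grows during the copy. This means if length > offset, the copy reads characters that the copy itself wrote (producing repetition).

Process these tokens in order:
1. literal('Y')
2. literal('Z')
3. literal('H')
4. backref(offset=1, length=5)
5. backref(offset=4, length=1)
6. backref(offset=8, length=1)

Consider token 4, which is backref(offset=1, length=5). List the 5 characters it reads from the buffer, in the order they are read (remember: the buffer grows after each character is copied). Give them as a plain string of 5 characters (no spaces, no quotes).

Answer: HHHHH

Derivation:
Token 1: literal('Y'). Output: "Y"
Token 2: literal('Z'). Output: "YZ"
Token 3: literal('H'). Output: "YZH"
Token 4: backref(off=1, len=5). Buffer before: "YZH" (len 3)
  byte 1: read out[2]='H', append. Buffer now: "YZHH"
  byte 2: read out[3]='H', append. Buffer now: "YZHHH"
  byte 3: read out[4]='H', append. Buffer now: "YZHHHH"
  byte 4: read out[5]='H', append. Buffer now: "YZHHHHH"
  byte 5: read out[6]='H', append. Buffer now: "YZHHHHHH"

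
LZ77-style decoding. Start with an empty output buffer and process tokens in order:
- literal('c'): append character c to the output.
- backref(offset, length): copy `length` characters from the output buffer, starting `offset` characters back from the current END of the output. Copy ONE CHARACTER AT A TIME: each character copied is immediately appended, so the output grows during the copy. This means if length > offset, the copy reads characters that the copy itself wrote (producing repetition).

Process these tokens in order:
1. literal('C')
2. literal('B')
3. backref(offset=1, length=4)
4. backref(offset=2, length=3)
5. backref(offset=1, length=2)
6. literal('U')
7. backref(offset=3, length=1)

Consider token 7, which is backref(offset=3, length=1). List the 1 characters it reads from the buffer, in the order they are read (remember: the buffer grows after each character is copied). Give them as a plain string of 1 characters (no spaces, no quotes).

Answer: B

Derivation:
Token 1: literal('C'). Output: "C"
Token 2: literal('B'). Output: "CB"
Token 3: backref(off=1, len=4) (overlapping!). Copied 'BBBB' from pos 1. Output: "CBBBBB"
Token 4: backref(off=2, len=3) (overlapping!). Copied 'BBB' from pos 4. Output: "CBBBBBBBB"
Token 5: backref(off=1, len=2) (overlapping!). Copied 'BB' from pos 8. Output: "CBBBBBBBBBB"
Token 6: literal('U'). Output: "CBBBBBBBBBBU"
Token 7: backref(off=3, len=1). Buffer before: "CBBBBBBBBBBU" (len 12)
  byte 1: read out[9]='B', append. Buffer now: "CBBBBBBBBBBUB"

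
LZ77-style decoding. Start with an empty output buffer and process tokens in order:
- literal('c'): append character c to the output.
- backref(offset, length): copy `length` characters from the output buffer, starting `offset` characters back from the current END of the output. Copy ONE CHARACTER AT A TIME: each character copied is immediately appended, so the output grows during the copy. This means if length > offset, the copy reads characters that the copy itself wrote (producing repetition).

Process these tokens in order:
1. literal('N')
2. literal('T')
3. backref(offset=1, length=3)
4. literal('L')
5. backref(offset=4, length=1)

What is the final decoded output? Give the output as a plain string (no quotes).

Token 1: literal('N'). Output: "N"
Token 2: literal('T'). Output: "NT"
Token 3: backref(off=1, len=3) (overlapping!). Copied 'TTT' from pos 1. Output: "NTTTT"
Token 4: literal('L'). Output: "NTTTTL"
Token 5: backref(off=4, len=1). Copied 'T' from pos 2. Output: "NTTTTLT"

Answer: NTTTTLT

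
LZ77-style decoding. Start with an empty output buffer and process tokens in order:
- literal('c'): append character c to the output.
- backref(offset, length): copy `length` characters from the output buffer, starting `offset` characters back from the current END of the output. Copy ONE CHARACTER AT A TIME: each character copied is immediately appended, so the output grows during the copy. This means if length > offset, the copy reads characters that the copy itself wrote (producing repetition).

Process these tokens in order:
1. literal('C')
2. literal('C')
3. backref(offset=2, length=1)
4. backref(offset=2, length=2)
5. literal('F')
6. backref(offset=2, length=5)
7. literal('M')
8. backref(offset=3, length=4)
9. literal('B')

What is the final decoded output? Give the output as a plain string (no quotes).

Token 1: literal('C'). Output: "C"
Token 2: literal('C'). Output: "CC"
Token 3: backref(off=2, len=1). Copied 'C' from pos 0. Output: "CCC"
Token 4: backref(off=2, len=2). Copied 'CC' from pos 1. Output: "CCCCC"
Token 5: literal('F'). Output: "CCCCCF"
Token 6: backref(off=2, len=5) (overlapping!). Copied 'CFCFC' from pos 4. Output: "CCCCCFCFCFC"
Token 7: literal('M'). Output: "CCCCCFCFCFCM"
Token 8: backref(off=3, len=4) (overlapping!). Copied 'FCMF' from pos 9. Output: "CCCCCFCFCFCMFCMF"
Token 9: literal('B'). Output: "CCCCCFCFCFCMFCMFB"

Answer: CCCCCFCFCFCMFCMFB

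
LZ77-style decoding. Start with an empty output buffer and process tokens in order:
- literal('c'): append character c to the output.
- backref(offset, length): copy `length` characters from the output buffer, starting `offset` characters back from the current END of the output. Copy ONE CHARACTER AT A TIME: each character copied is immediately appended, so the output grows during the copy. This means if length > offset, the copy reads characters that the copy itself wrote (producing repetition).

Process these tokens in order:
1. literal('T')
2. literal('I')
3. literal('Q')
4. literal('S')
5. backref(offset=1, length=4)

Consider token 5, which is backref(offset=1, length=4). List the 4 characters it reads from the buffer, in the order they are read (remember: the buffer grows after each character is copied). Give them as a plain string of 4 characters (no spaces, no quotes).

Token 1: literal('T'). Output: "T"
Token 2: literal('I'). Output: "TI"
Token 3: literal('Q'). Output: "TIQ"
Token 4: literal('S'). Output: "TIQS"
Token 5: backref(off=1, len=4). Buffer before: "TIQS" (len 4)
  byte 1: read out[3]='S', append. Buffer now: "TIQSS"
  byte 2: read out[4]='S', append. Buffer now: "TIQSSS"
  byte 3: read out[5]='S', append. Buffer now: "TIQSSSS"
  byte 4: read out[6]='S', append. Buffer now: "TIQSSSSS"

Answer: SSSS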